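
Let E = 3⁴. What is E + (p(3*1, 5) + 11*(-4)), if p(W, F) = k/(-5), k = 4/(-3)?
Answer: 559/15 ≈ 37.267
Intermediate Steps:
k = -4/3 (k = 4*(-⅓) = -4/3 ≈ -1.3333)
p(W, F) = 4/15 (p(W, F) = -4/3/(-5) = -4/3*(-⅕) = 4/15)
E = 81
E + (p(3*1, 5) + 11*(-4)) = 81 + (4/15 + 11*(-4)) = 81 + (4/15 - 44) = 81 - 656/15 = 559/15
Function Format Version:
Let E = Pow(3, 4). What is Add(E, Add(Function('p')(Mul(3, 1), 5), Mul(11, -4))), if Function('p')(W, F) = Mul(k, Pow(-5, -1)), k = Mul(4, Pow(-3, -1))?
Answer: Rational(559, 15) ≈ 37.267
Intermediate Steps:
k = Rational(-4, 3) (k = Mul(4, Rational(-1, 3)) = Rational(-4, 3) ≈ -1.3333)
Function('p')(W, F) = Rational(4, 15) (Function('p')(W, F) = Mul(Rational(-4, 3), Pow(-5, -1)) = Mul(Rational(-4, 3), Rational(-1, 5)) = Rational(4, 15))
E = 81
Add(E, Add(Function('p')(Mul(3, 1), 5), Mul(11, -4))) = Add(81, Add(Rational(4, 15), Mul(11, -4))) = Add(81, Add(Rational(4, 15), -44)) = Add(81, Rational(-656, 15)) = Rational(559, 15)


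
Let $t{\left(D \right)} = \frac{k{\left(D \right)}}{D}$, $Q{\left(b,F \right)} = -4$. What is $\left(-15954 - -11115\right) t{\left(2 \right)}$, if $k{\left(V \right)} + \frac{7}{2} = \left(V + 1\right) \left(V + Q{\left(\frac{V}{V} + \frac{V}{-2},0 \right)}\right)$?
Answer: $\frac{91941}{4} \approx 22985.0$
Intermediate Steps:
$k{\left(V \right)} = - \frac{7}{2} + \left(1 + V\right) \left(-4 + V\right)$ ($k{\left(V \right)} = - \frac{7}{2} + \left(V + 1\right) \left(V - 4\right) = - \frac{7}{2} + \left(1 + V\right) \left(-4 + V\right)$)
$t{\left(D \right)} = \frac{- \frac{15}{2} + D^{2} - 3 D}{D}$
$\left(-15954 - -11115\right) t{\left(2 \right)} = \left(-15954 - -11115\right) \left(-3 + 2 - \frac{15}{2 \cdot 2}\right) = \left(-15954 + 11115\right) \left(-3 + 2 - \frac{15}{4}\right) = - 4839 \left(-3 + 2 - \frac{15}{4}\right) = \left(-4839\right) \left(- \frac{19}{4}\right) = \frac{91941}{4}$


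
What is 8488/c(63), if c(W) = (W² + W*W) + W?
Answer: 8488/8001 ≈ 1.0609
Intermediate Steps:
c(W) = W + 2*W² (c(W) = (W² + W²) + W = 2*W² + W = W + 2*W²)
8488/c(63) = 8488/((63*(1 + 2*63))) = 8488/((63*(1 + 126))) = 8488/((63*127)) = 8488/8001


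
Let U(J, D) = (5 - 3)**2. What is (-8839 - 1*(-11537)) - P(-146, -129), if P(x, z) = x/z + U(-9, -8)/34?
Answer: 5913974/2193 ≈ 2696.8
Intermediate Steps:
U(J, D) = 4 (U(J, D) = 2**2 = 4)
P(x, z) = 2/17 + x/z (P(x, z) = x/z + 4/34 = x/z + 4*(1/34) = x/z + 2/17 = 2/17 + x/z)
(-8839 - 1*(-11537)) - P(-146, -129) = (-8839 - 1*(-11537)) - (2/17 - 146/(-129)) = (-8839 + 11537) - (2/17 - 146*(-1/129)) = 2698 - (2/17 + 146/129) = 2698 - 1*2740/2193 = 2698 - 2740/2193 = 5913974/2193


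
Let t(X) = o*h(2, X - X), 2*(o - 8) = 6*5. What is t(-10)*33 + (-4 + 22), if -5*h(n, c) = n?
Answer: -1428/5 ≈ -285.60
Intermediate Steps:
h(n, c) = -n/5
o = 23 (o = 8 + (6*5)/2 = 8 + (1/2)*30 = 8 + 15 = 23)
t(X) = -46/5 (t(X) = 23*(-1/5*2) = 23*(-2/5) = -46/5)
t(-10)*33 + (-4 + 22) = -46/5*33 + (-4 + 22) = -1518/5 + 18 = -1428/5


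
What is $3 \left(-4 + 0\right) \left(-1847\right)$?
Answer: $22164$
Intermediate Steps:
$3 \left(-4 + 0\right) \left(-1847\right) = 3 \left(-4\right) \left(-1847\right) = \left(-12\right) \left(-1847\right) = 22164$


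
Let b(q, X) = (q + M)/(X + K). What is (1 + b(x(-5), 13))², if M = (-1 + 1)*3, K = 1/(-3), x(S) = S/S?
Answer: 1681/1444 ≈ 1.1641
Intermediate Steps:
x(S) = 1
K = -⅓ ≈ -0.33333
M = 0 (M = 0*3 = 0)
b(q, X) = q/(-⅓ + X) (b(q, X) = (q + 0)/(X - ⅓) = q/(-⅓ + X))
(1 + b(x(-5), 13))² = (1 + 3*1/(-1 + 3*13))² = (1 + 3*1/(-1 + 39))² = (1 + 3*1/38)² = (1 + 3*1*(1/38))² = (1 + 3/38)² = (41/38)² = 1681/1444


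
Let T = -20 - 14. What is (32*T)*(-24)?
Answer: 26112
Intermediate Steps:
T = -34
(32*T)*(-24) = (32*(-34))*(-24) = -1088*(-24) = 26112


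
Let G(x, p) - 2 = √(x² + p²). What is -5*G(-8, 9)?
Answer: -10 - 5*√145 ≈ -70.208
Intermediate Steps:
G(x, p) = 2 + √(p² + x²) (G(x, p) = 2 + √(x² + p²) = 2 + √(p² + x²))
-5*G(-8, 9) = -5*(2 + √(9² + (-8)²)) = -5*(2 + √(81 + 64)) = -5*(2 + √145) = -10 - 5*√145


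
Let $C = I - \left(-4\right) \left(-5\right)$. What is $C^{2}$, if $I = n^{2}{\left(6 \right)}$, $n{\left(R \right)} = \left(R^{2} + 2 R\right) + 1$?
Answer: $5669161$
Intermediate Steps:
$n{\left(R \right)} = 1 + R^{2} + 2 R$
$I = 2401$ ($I = \left(1 + 6^{2} + 2 \cdot 6\right)^{2} = \left(1 + 36 + 12\right)^{2} = 49^{2} = 2401$)
$C = 2381$ ($C = 2401 - \left(-4\right) \left(-5\right) = 2401 - 20 = 2381$)
$C^{2} = 2381^{2} = 5669161$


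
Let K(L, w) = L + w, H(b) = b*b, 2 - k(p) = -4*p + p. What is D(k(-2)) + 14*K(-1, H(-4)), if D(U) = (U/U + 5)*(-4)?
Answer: 186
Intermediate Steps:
k(p) = 2 + 3*p (k(p) = 2 - (-4*p + p) = 2 - (-3)*p = 2 + 3*p)
D(U) = -24 (D(U) = (1 + 5)*(-4) = 6*(-4) = -24)
H(b) = b²
D(k(-2)) + 14*K(-1, H(-4)) = -24 + 14*(-1 + (-4)²) = -24 + 14*(-1 + 16) = -24 + 14*15 = -24 + 210 = 186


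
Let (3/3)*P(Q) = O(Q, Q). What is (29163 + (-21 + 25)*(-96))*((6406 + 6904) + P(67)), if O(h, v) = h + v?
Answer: 386904876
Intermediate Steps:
P(Q) = 2*Q (P(Q) = Q + Q = 2*Q)
(29163 + (-21 + 25)*(-96))*((6406 + 6904) + P(67)) = (29163 + (-21 + 25)*(-96))*((6406 + 6904) + 2*67) = (29163 + 4*(-96))*(13310 + 134) = (29163 - 384)*13444 = 28779*13444 = 386904876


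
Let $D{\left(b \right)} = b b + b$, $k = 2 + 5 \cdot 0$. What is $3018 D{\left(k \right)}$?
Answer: $18108$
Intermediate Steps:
$k = 2$ ($k = 2 + 0 = 2$)
$D{\left(b \right)} = b + b^{2}$ ($D{\left(b \right)} = b^{2} + b = b + b^{2}$)
$3018 D{\left(k \right)} = 3018 \cdot 2 \left(1 + 2\right) = 3018 \cdot 2 \cdot 3 = 3018 \cdot 6 = 18108$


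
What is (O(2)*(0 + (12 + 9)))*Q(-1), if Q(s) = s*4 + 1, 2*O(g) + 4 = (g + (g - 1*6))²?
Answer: 0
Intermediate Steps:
O(g) = -2 + (-6 + 2*g)²/2 (O(g) = -2 + (g + (g - 1*6))²/2 = -2 + (g + (g - 6))²/2 = -2 + (g + (-6 + g))²/2 = -2 + (-6 + 2*g)²/2)
Q(s) = 1 + 4*s (Q(s) = 4*s + 1 = 1 + 4*s)
(O(2)*(0 + (12 + 9)))*Q(-1) = ((-2 + 2*(-3 + 2)²)*(0 + (12 + 9)))*(1 + 4*(-1)) = ((-2 + 2*(-1)²)*(0 + 21))*(1 - 4) = ((-2 + 2*1)*21)*(-3) = ((-2 + 2)*21)*(-3) = (0*21)*(-3) = 0*(-3) = 0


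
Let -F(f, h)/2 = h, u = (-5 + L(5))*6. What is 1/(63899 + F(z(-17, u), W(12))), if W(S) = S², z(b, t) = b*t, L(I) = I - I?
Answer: 1/63611 ≈ 1.5721e-5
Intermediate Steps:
L(I) = 0
u = -30 (u = (-5 + 0)*6 = -5*6 = -30)
F(f, h) = -2*h
1/(63899 + F(z(-17, u), W(12))) = 1/(63899 - 2*12²) = 1/(63899 - 2*144) = 1/(63899 - 288) = 1/63611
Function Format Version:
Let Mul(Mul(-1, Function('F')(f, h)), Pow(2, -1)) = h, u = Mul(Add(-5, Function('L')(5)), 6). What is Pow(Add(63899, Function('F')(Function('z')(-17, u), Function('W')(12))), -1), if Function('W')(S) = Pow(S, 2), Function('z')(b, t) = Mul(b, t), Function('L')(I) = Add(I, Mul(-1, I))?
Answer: Rational(1, 63611) ≈ 1.5721e-5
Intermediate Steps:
Function('L')(I) = 0
u = -30 (u = Mul(Add(-5, 0), 6) = Mul(-5, 6) = -30)
Function('F')(f, h) = Mul(-2, h)
Pow(Add(63899, Function('F')(Function('z')(-17, u), Function('W')(12))), -1) = Pow(Add(63899, Mul(-2, Pow(12, 2))), -1) = Pow(Add(63899, Mul(-2, 144)), -1) = Pow(Add(63899, -288), -1) = Pow(63611, -1) = Rational(1, 63611)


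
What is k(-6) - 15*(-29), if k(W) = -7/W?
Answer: 2617/6 ≈ 436.17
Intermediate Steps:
k(-6) - 15*(-29) = -7/(-6) - 15*(-29) = -7*(-⅙) + 435 = 7/6 + 435 = 2617/6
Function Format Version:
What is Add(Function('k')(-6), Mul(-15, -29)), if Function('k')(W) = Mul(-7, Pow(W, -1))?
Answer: Rational(2617, 6) ≈ 436.17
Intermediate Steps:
Add(Function('k')(-6), Mul(-15, -29)) = Add(Mul(-7, Pow(-6, -1)), Mul(-15, -29)) = Add(Mul(-7, Rational(-1, 6)), 435) = Add(Rational(7, 6), 435) = Rational(2617, 6)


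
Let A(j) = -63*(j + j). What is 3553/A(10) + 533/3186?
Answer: -591571/223020 ≈ -2.6525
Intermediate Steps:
A(j) = -126*j
3553/A(10) + 533/3186 = 3553/((-126*10)) + 533/3186 = 3553/(-1260) + 533*(1/3186) = 3553*(-1/1260) + 533/3186 = -3553/1260 + 533/3186 = -591571/223020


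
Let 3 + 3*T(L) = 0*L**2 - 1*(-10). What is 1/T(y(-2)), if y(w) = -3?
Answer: 3/7 ≈ 0.42857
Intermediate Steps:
T(L) = 7/3 (T(L) = -1 + (0*L**2 - 1*(-10))/3 = -1 + (0 + 10)/3 = -1 + (1/3)*10 = -1 + 10/3 = 7/3)
1/T(y(-2)) = 1/(7/3) = 3/7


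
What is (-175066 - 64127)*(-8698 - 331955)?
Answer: 81481813029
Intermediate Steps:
(-175066 - 64127)*(-8698 - 331955) = -239193*(-340653) = 81481813029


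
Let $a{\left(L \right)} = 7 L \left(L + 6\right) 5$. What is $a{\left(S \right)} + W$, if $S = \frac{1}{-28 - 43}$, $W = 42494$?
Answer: $\frac{214197379}{5041} \approx 42491.0$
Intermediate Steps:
$S = - \frac{1}{71}$ ($S = \frac{1}{-71} = - \frac{1}{71} \approx -0.014085$)
$a{\left(L \right)} = 35 L \left(6 + L\right)$ ($a{\left(L \right)} = 7 L \left(6 + L\right) 5 = 35 L \left(6 + L\right)$)
$a{\left(S \right)} + W = 35 \left(- \frac{1}{71}\right) \left(6 - \frac{1}{71}\right) + 42494 = 35 \left(- \frac{1}{71}\right) \frac{425}{71} + 42494 = - \frac{14875}{5041} + 42494 = \frac{214197379}{5041}$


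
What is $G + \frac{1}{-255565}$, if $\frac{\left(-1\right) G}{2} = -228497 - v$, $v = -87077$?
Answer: $\frac{72284004599}{255565} \approx 2.8284 \cdot 10^{5}$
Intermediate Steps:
$G = 282840$ ($G = - 2 \left(-228497 - -87077\right) = - 2 \left(-228497 + 87077\right) = \left(-2\right) \left(-141420\right) = 282840$)
$G + \frac{1}{-255565} = 282840 + \frac{1}{-255565} = 282840 - \frac{1}{255565} = \frac{72284004599}{255565}$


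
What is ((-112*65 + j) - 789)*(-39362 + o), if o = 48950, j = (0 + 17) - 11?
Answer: -77308044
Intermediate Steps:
j = 6 (j = 17 - 11 = 6)
((-112*65 + j) - 789)*(-39362 + o) = ((-112*65 + 6) - 789)*(-39362 + 48950) = ((-7280 + 6) - 789)*9588 = (-7274 - 789)*9588 = -8063*9588 = -77308044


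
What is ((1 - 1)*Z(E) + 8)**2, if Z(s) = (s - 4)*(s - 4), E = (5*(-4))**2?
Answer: 64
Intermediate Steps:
E = 400 (E = (-20)**2 = 400)
Z(s) = (-4 + s)**2 (Z(s) = (-4 + s)*(-4 + s) = (-4 + s)**2)
((1 - 1)*Z(E) + 8)**2 = ((1 - 1)*(-4 + 400)**2 + 8)**2 = (0*396**2 + 8)**2 = (0*156816 + 8)**2 = (0 + 8)**2 = 8**2 = 64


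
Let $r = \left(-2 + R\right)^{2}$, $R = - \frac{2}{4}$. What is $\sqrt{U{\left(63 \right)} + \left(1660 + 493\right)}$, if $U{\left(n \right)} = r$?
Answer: $\frac{\sqrt{8637}}{2} \approx 46.468$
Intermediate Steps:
$R = - \frac{1}{2}$ ($R = \left(-2\right) \frac{1}{4} = - \frac{1}{2} \approx -0.5$)
$r = \frac{25}{4}$ ($r = \left(-2 - \frac{1}{2}\right)^{2} = \left(- \frac{5}{2}\right)^{2} = \frac{25}{4} \approx 6.25$)
$U{\left(n \right)} = \frac{25}{4}$
$\sqrt{U{\left(63 \right)} + \left(1660 + 493\right)} = \sqrt{\frac{25}{4} + \left(1660 + 493\right)} = \sqrt{\frac{25}{4} + 2153} = \sqrt{\frac{8637}{4}} = \frac{\sqrt{8637}}{2}$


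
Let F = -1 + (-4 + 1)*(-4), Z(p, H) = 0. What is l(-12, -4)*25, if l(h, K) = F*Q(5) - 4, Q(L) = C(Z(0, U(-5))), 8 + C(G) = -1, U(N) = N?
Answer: -2575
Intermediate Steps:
F = 11 (F = -1 - 3*(-4) = -1 + 12 = 11)
C(G) = -9 (C(G) = -8 - 1 = -9)
Q(L) = -9
l(h, K) = -103 (l(h, K) = 11*(-9) - 4 = -99 - 4 = -103)
l(-12, -4)*25 = -103*25 = -2575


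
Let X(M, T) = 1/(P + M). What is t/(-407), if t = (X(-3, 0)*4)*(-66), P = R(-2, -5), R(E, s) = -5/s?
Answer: -12/37 ≈ -0.32432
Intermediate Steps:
P = 1 (P = -5/(-5) = -5*(-⅕) = 1)
X(M, T) = 1/(1 + M)
t = 132 (t = (4/(1 - 3))*(-66) = (4/(-2))*(-66) = -½*4*(-66) = -2*(-66) = 132)
t/(-407) = 132/(-407) = 132*(-1/407) = -12/37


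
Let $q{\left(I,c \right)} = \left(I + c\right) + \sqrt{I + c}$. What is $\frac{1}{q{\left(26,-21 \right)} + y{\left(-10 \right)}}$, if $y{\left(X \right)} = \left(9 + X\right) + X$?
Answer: $- \frac{6}{31} - \frac{\sqrt{5}}{31} \approx -0.26568$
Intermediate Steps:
$y{\left(X \right)} = 9 + 2 X$
$q{\left(I,c \right)} = I + c + \sqrt{I + c}$
$\frac{1}{q{\left(26,-21 \right)} + y{\left(-10 \right)}} = \frac{1}{\left(26 - 21 + \sqrt{26 - 21}\right) + \left(9 + 2 \left(-10\right)\right)} = \frac{1}{\left(26 - 21 + \sqrt{5}\right) + \left(9 - 20\right)} = \frac{1}{\left(5 + \sqrt{5}\right) - 11} = \frac{1}{-6 + \sqrt{5}}$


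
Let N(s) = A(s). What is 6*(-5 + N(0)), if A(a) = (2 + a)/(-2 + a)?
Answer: -36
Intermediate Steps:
A(a) = (2 + a)/(-2 + a)
N(s) = (2 + s)/(-2 + s)
6*(-5 + N(0)) = 6*(-5 + (2 + 0)/(-2 + 0)) = 6*(-5 + 2/(-2)) = 6*(-5 - ½*2) = 6*(-5 - 1) = 6*(-6) = -36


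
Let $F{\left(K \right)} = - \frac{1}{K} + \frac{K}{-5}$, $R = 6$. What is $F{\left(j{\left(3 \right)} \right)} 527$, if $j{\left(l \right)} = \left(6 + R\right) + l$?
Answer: $- \frac{24242}{15} \approx -1616.1$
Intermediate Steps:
$j{\left(l \right)} = 12 + l$ ($j{\left(l \right)} = \left(6 + 6\right) + l = 12 + l$)
$F{\left(K \right)} = - \frac{1}{K} - \frac{K}{5}$ ($F{\left(K \right)} = - \frac{1}{K} + K \left(- \frac{1}{5}\right) = - \frac{1}{K} - \frac{K}{5}$)
$F{\left(j{\left(3 \right)} \right)} 527 = \left(- \frac{1}{12 + 3} - \frac{12 + 3}{5}\right) 527 = \left(- \frac{1}{15} - 3\right) 527 = \left(- \frac{46}{15}\right) 527 = - \frac{24242}{15}$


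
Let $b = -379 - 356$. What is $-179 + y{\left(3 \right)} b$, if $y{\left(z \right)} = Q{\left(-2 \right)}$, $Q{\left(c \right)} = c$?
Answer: $1291$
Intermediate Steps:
$y{\left(z \right)} = -2$
$b = -735$ ($b = -379 - 356 = -735$)
$-179 + y{\left(3 \right)} b = -179 - -1470 = -179 + 1470 = 1291$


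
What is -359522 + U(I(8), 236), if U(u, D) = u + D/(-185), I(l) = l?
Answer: -66510326/185 ≈ -3.5952e+5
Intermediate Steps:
U(u, D) = u - D/185 (U(u, D) = u + D*(-1/185) = u - D/185)
-359522 + U(I(8), 236) = -359522 + (8 - 1/185*236) = -359522 + (8 - 236/185) = -359522 + 1244/185 = -66510326/185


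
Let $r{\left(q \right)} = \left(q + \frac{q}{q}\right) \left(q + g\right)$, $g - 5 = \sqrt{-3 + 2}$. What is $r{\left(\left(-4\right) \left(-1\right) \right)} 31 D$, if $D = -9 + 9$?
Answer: $0$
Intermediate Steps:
$g = 5 + i$ ($g = 5 + \sqrt{-3 + 2} = 5 + \sqrt{-1} = 5 + i \approx 5.0 + 1.0 i$)
$D = 0$
$r{\left(q \right)} = \left(1 + q\right) \left(5 + i + q\right)$ ($r{\left(q \right)} = \left(q + \frac{q}{q}\right) \left(q + \left(5 + i\right)\right) = \left(q + 1\right) \left(5 + i + q\right) = \left(1 + q\right) \left(5 + i + q\right)$)
$r{\left(\left(-4\right) \left(-1\right) \right)} 31 D = \left(5 + i + \left(\left(-4\right) \left(-1\right)\right)^{2} + \left(-4\right) \left(-1\right) \left(6 + i\right)\right) 31 \cdot 0 = \left(5 + i + 4^{2} + 4 \left(6 + i\right)\right) 31 \cdot 0 = \left(5 + i + 16 + \left(24 + 4 i\right)\right) 31 \cdot 0 = \left(45 + 5 i\right) 31 \cdot 0 = \left(1395 + 155 i\right) 0 = 0$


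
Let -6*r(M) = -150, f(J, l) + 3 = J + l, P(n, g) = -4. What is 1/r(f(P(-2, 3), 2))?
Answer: 1/25 ≈ 0.040000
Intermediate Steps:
f(J, l) = -3 + J + l (f(J, l) = -3 + (J + l) = -3 + J + l)
r(M) = 25 (r(M) = -⅙*(-150) = 25)
1/r(f(P(-2, 3), 2)) = 1/25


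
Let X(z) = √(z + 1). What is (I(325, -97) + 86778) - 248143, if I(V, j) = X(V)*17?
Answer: -161365 + 17*√326 ≈ -1.6106e+5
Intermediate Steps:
X(z) = √(1 + z)
I(V, j) = 17*√(1 + V) (I(V, j) = √(1 + V)*17 = 17*√(1 + V))
(I(325, -97) + 86778) - 248143 = (17*√(1 + 325) + 86778) - 248143 = (17*√326 + 86778) - 248143 = (86778 + 17*√326) - 248143 = -161365 + 17*√326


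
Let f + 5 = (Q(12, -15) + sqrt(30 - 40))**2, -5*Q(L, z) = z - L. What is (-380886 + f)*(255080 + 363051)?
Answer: -5885717283276/25 + 33379074*I*sqrt(10)/5 ≈ -2.3543e+11 + 2.1111e+7*I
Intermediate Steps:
Q(L, z) = -z/5 + L/5 (Q(L, z) = -(z - L)/5 = -z/5 + L/5)
f = -5 + (27/5 + I*sqrt(10))**2 (f = -5 + ((-1/5*(-15) + (1/5)*12) + sqrt(30 - 40))**2 = -5 + ((3 + 12/5) + sqrt(-10))**2 = -5 + (27/5 + I*sqrt(10))**2 ≈ 14.16 + 34.153*I)
(-380886 + f)*(255080 + 363051) = (-380886 + (354/25 + 54*I*sqrt(10)/5))*(255080 + 363051) = (-9521796/25 + 54*I*sqrt(10)/5)*618131 = -5885717283276/25 + 33379074*I*sqrt(10)/5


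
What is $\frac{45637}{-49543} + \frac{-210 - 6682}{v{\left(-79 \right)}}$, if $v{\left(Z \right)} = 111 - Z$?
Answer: $- \frac{175060693}{4706585} \approx -37.195$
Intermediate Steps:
$\frac{45637}{-49543} + \frac{-210 - 6682}{v{\left(-79 \right)}} = \frac{45637}{-49543} + \frac{-210 - 6682}{111 - -79} = 45637 \left(- \frac{1}{49543}\right) + \frac{-210 - 6682}{111 + 79} = - \frac{45637}{49543} - \frac{6892}{190} = - \frac{45637}{49543} - \frac{3446}{95} = - \frac{175060693}{4706585}$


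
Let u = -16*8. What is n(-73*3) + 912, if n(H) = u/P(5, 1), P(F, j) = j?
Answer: 784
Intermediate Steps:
u = -128
n(H) = -128 (n(H) = -128/1 = -128*1 = -128)
n(-73*3) + 912 = -128 + 912 = 784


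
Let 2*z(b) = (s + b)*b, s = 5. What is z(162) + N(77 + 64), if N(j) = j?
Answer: 13668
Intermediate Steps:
z(b) = b*(5 + b)/2 (z(b) = ((5 + b)*b)/2 = (b*(5 + b))/2 = b*(5 + b)/2)
z(162) + N(77 + 64) = (½)*162*(5 + 162) + (77 + 64) = (½)*162*167 + 141 = 13527 + 141 = 13668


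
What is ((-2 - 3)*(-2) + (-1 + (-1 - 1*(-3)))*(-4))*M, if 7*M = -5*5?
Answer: -150/7 ≈ -21.429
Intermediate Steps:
M = -25/7 (M = (-5*5)/7 = (1/7)*(-25) = -25/7 ≈ -3.5714)
((-2 - 3)*(-2) + (-1 + (-1 - 1*(-3)))*(-4))*M = ((-2 - 3)*(-2) + (-1 + (-1 - 1*(-3)))*(-4))*(-25/7) = (-5*(-2) + (-1 + (-1 + 3))*(-4))*(-25/7) = (10 + (-1 + 2)*(-4))*(-25/7) = (10 + 1*(-4))*(-25/7) = (10 - 4)*(-25/7) = 6*(-25/7) = -150/7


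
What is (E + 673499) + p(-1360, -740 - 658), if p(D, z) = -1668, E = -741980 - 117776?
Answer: -187925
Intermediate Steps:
E = -859756
(E + 673499) + p(-1360, -740 - 658) = (-859756 + 673499) - 1668 = -186257 - 1668 = -187925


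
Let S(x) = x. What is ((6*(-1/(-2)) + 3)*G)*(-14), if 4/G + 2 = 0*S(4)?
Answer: 168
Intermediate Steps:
G = -2 (G = 4/(-2 + 0*4) = 4/(-2 + 0) = 4/(-2) = 4*(-½) = -2)
((6*(-1/(-2)) + 3)*G)*(-14) = ((6*(-1/(-2)) + 3)*(-2))*(-14) = ((6*(-1*(-½)) + 3)*(-2))*(-14) = ((6*(½) + 3)*(-2))*(-14) = ((3 + 3)*(-2))*(-14) = (6*(-2))*(-14) = -12*(-14) = 168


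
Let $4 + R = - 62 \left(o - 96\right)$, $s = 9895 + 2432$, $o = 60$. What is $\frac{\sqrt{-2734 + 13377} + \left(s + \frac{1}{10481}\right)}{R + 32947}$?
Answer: $\frac{129199288}{368669175} + \frac{\sqrt{10643}}{35175} \approx 0.35338$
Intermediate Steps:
$s = 12327$
$R = 2228$ ($R = -4 - 62 \left(60 - 96\right) = -4 - -2232 = -4 + 2232 = 2228$)
$\frac{\sqrt{-2734 + 13377} + \left(s + \frac{1}{10481}\right)}{R + 32947} = \frac{\sqrt{-2734 + 13377} + \left(12327 + \frac{1}{10481}\right)}{2228 + 32947} = \frac{\sqrt{10643} + \left(12327 + \frac{1}{10481}\right)}{35175} = \left(\sqrt{10643} + \frac{129199288}{10481}\right) \frac{1}{35175} = \left(\frac{129199288}{10481} + \sqrt{10643}\right) \frac{1}{35175} = \frac{129199288}{368669175} + \frac{\sqrt{10643}}{35175}$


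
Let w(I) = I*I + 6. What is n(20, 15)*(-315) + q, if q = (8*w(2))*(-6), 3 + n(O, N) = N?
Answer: -4260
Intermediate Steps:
n(O, N) = -3 + N
w(I) = 6 + I² (w(I) = I² + 6 = 6 + I²)
q = -480 (q = (8*(6 + 2²))*(-6) = (8*(6 + 4))*(-6) = (8*10)*(-6) = 80*(-6) = -480)
n(20, 15)*(-315) + q = (-3 + 15)*(-315) - 480 = 12*(-315) - 480 = -3780 - 480 = -4260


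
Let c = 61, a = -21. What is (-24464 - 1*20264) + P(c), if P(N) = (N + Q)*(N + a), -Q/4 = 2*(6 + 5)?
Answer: -45808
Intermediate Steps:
Q = -88 (Q = -8*(6 + 5) = -8*11 = -4*22 = -88)
P(N) = (-88 + N)*(-21 + N) (P(N) = (N - 88)*(N - 21) = (-88 + N)*(-21 + N))
(-24464 - 1*20264) + P(c) = (-24464 - 1*20264) + (1848 + 61² - 109*61) = (-24464 - 20264) + (1848 + 3721 - 6649) = -44728 - 1080 = -45808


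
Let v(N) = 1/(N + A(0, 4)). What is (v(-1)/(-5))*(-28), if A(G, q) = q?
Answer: 28/15 ≈ 1.8667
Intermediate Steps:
v(N) = 1/(4 + N) (v(N) = 1/(N + 4) = 1/(4 + N))
(v(-1)/(-5))*(-28) = (1/((-5)*(4 - 1)))*(-28) = -⅕/3*(-28) = -⅕*⅓*(-28) = -1/15*(-28) = 28/15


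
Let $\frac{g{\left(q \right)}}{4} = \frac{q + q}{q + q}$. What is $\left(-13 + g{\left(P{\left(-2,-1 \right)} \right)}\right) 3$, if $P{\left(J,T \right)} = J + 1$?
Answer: $-27$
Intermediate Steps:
$P{\left(J,T \right)} = 1 + J$
$g{\left(q \right)} = 4$ ($g{\left(q \right)} = 4 \frac{q + q}{q + q} = 4 \frac{2 q}{2 q} = 4 \cdot 2 q \frac{1}{2 q} = 4 \cdot 1 = 4$)
$\left(-13 + g{\left(P{\left(-2,-1 \right)} \right)}\right) 3 = \left(-13 + 4\right) 3 = \left(-9\right) 3 = -27$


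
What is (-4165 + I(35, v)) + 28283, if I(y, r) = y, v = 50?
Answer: 24153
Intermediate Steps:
(-4165 + I(35, v)) + 28283 = (-4165 + 35) + 28283 = -4130 + 28283 = 24153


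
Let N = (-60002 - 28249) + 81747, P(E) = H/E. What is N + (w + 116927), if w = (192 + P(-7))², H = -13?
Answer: 7252176/49 ≈ 1.4800e+5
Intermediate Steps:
P(E) = -13/E
w = 1841449/49 (w = (192 - 13/(-7))² = (192 - 13*(-⅐))² = (192 + 13/7)² = (1357/7)² = 1841449/49 ≈ 37581.)
N = -6504 (N = -88251 + 81747 = -6504)
N + (w + 116927) = -6504 + (1841449/49 + 116927) = -6504 + 7570872/49 = 7252176/49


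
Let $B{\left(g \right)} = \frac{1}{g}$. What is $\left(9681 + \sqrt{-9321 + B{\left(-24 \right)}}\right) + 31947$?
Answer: $41628 + \frac{i \sqrt{1342230}}{12} \approx 41628.0 + 96.546 i$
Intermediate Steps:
$\left(9681 + \sqrt{-9321 + B{\left(-24 \right)}}\right) + 31947 = \left(9681 + \sqrt{-9321 + \frac{1}{-24}}\right) + 31947 = \left(9681 + \sqrt{-9321 - \frac{1}{24}}\right) + 31947 = \left(9681 + \sqrt{- \frac{223705}{24}}\right) + 31947 = \left(9681 + \frac{i \sqrt{1342230}}{12}\right) + 31947 = 41628 + \frac{i \sqrt{1342230}}{12}$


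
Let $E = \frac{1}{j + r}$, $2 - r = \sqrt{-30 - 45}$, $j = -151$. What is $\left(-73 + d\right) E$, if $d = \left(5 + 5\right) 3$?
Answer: $\frac{6407}{22276} - \frac{215 i \sqrt{3}}{22276} \approx 0.28762 - 0.016717 i$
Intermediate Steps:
$d = 30$ ($d = 10 \cdot 3 = 30$)
$r = 2 - 5 i \sqrt{3}$ ($r = 2 - \sqrt{-30 - 45} = 2 - \sqrt{-75} = 2 - 5 i \sqrt{3} \approx 2.0 - 8.6602 i$)
$E = \frac{1}{-149 - 5 i \sqrt{3}}$ ($E = \frac{1}{-151 + \left(2 - 5 i \sqrt{3}\right)} = \frac{1}{-149 - 5 i \sqrt{3}} \approx -0.0066888 + 0.00038877 i$)
$\left(-73 + d\right) E = \left(-73 + 30\right) \frac{i}{- 149 i + 5 \sqrt{3}} = - 43 \frac{i}{- 149 i + 5 \sqrt{3}} = - \frac{43 i}{- 149 i + 5 \sqrt{3}}$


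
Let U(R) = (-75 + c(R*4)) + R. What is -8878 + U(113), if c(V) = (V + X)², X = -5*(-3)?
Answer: 209249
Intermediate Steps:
X = 15
c(V) = (15 + V)² (c(V) = (V + 15)² = (15 + V)²)
U(R) = -75 + R + (15 + 4*R)² (U(R) = (-75 + (15 + R*4)²) + R = (-75 + (15 + 4*R)²) + R = -75 + R + (15 + 4*R)²)
-8878 + U(113) = -8878 + (-75 + 113 + (15 + 4*113)²) = -8878 + (-75 + 113 + (15 + 452)²) = -8878 + (-75 + 113 + 467²) = -8878 + (-75 + 113 + 218089) = -8878 + 218127 = 209249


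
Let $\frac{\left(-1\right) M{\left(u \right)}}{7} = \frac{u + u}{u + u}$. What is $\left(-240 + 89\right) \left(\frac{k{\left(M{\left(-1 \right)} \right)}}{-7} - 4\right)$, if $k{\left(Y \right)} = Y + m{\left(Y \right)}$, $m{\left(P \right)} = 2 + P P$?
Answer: $\frac{10872}{7} \approx 1553.1$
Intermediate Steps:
$m{\left(P \right)} = 2 + P^{2}$
$M{\left(u \right)} = -7$ ($M{\left(u \right)} = - 7 \frac{u + u}{u + u} = - 7 \frac{2 u}{2 u} = - 7 \cdot 2 u \frac{1}{2 u} = \left(-7\right) 1 = -7$)
$k{\left(Y \right)} = 2 + Y + Y^{2}$ ($k{\left(Y \right)} = Y + \left(2 + Y^{2}\right) = 2 + Y + Y^{2}$)
$\left(-240 + 89\right) \left(\frac{k{\left(M{\left(-1 \right)} \right)}}{-7} - 4\right) = \left(-240 + 89\right) \left(\frac{2 - 7 + \left(-7\right)^{2}}{-7} - 4\right) = - 151 \left(- \frac{2 - 7 + 49}{7} - 4\right) = - 151 \left(\left(- \frac{1}{7}\right) 44 - 4\right) = - 151 \left(- \frac{44}{7} - 4\right) = \left(-151\right) \left(- \frac{72}{7}\right) = \frac{10872}{7}$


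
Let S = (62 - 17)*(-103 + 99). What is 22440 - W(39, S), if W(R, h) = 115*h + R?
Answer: 43101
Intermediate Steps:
S = -180 (S = 45*(-4) = -180)
W(R, h) = R + 115*h
22440 - W(39, S) = 22440 - (39 + 115*(-180)) = 22440 - (39 - 20700) = 22440 - 1*(-20661) = 22440 + 20661 = 43101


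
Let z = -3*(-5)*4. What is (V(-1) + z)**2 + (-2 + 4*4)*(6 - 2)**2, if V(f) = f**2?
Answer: 3945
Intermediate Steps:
z = 60 (z = 15*4 = 60)
(V(-1) + z)**2 + (-2 + 4*4)*(6 - 2)**2 = ((-1)**2 + 60)**2 + (-2 + 4*4)*(6 - 2)**2 = (1 + 60)**2 + (-2 + 16)*4**2 = 61**2 + 14*16 = 3721 + 224 = 3945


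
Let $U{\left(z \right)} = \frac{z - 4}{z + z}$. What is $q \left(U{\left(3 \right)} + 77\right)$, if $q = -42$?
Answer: $-3227$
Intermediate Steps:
$U{\left(z \right)} = \frac{-4 + z}{2 z}$
$q \left(U{\left(3 \right)} + 77\right) = - 42 \left(\frac{-4 + 3}{2 \cdot 3} + 77\right) = - 42 \left(\frac{1}{2} \cdot \frac{1}{3} \left(-1\right) + 77\right) = - 42 \left(- \frac{1}{6} + 77\right) = \left(-42\right) \frac{461}{6} = -3227$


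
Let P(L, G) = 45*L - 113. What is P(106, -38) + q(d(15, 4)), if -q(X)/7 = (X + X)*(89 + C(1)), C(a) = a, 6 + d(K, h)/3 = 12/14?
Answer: 24097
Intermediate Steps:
d(K, h) = -108/7 (d(K, h) = -18 + 3*(12/14) = -18 + 3*(12*(1/14)) = -18 + 3*(6/7) = -18 + 18/7 = -108/7)
q(X) = -1260*X (q(X) = -7*(X + X)*(89 + 1) = -7*2*X*90 = -1260*X)
P(L, G) = -113 + 45*L
P(106, -38) + q(d(15, 4)) = (-113 + 45*106) - 1260*(-108/7) = (-113 + 4770) + 19440 = 4657 + 19440 = 24097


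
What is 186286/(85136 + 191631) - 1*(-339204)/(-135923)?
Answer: -68559921490/37619000941 ≈ -1.8225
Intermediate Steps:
186286/(85136 + 191631) - 1*(-339204)/(-135923) = 186286/276767 + 339204*(-1/135923) = 186286*(1/276767) - 339204/135923 = 186286/276767 - 339204/135923 = -68559921490/37619000941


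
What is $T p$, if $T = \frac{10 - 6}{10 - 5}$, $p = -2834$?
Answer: $- \frac{11336}{5} \approx -2267.2$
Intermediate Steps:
$T = \frac{4}{5} \approx 0.8$
$T p = \frac{4}{5} \left(-2834\right) = - \frac{11336}{5}$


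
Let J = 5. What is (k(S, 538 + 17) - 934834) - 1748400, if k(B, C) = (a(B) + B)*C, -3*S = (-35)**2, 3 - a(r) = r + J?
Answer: -2684344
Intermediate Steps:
a(r) = -2 - r (a(r) = 3 - (r + 5) = 3 - (5 + r) = 3 + (-5 - r) = -2 - r)
S = -1225/3 (S = -1/3*(-35)**2 = -1/3*1225 = -1225/3 ≈ -408.33)
k(B, C) = -2*C (k(B, C) = ((-2 - B) + B)*C = -2*C)
(k(S, 538 + 17) - 934834) - 1748400 = (-2*(538 + 17) - 934834) - 1748400 = (-2*555 - 934834) - 1748400 = (-1110 - 934834) - 1748400 = -935944 - 1748400 = -2684344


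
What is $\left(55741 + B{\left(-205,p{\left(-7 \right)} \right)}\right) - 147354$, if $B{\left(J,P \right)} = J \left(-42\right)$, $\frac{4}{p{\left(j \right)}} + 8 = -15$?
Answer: $-83003$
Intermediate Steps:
$p{\left(j \right)} = - \frac{4}{23}$ ($p{\left(j \right)} = \frac{4}{-8 - 15} = \frac{4}{-23} = 4 \left(- \frac{1}{23}\right) = - \frac{4}{23}$)
$B{\left(J,P \right)} = - 42 J$
$\left(55741 + B{\left(-205,p{\left(-7 \right)} \right)}\right) - 147354 = \left(55741 - -8610\right) - 147354 = \left(55741 + 8610\right) - 147354 = 64351 - 147354 = -83003$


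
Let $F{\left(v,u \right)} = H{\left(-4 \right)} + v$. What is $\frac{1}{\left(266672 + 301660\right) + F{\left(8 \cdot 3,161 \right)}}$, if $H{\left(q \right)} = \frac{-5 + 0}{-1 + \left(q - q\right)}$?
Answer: $\frac{1}{568361} \approx 1.7594 \cdot 10^{-6}$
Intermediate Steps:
$H{\left(q \right)} = 5$ ($H{\left(q \right)} = - \frac{5}{-1 + 0} = - \frac{5}{-1} = \left(-5\right) \left(-1\right) = 5$)
$F{\left(v,u \right)} = 5 + v$
$\frac{1}{\left(266672 + 301660\right) + F{\left(8 \cdot 3,161 \right)}} = \frac{1}{\left(266672 + 301660\right) + \left(5 + 8 \cdot 3\right)} = \frac{1}{568332 + \left(5 + 24\right)} = \frac{1}{568332 + 29} = \frac{1}{568361}$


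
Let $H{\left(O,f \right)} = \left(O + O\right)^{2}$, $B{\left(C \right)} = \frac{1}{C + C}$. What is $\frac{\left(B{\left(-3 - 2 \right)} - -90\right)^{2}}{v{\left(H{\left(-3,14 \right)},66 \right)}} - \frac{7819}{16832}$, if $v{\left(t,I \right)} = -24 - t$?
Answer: $- \frac{853159577}{6312000} \approx -135.16$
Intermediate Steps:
$B{\left(C \right)} = \frac{1}{2 C}$
$H{\left(O,f \right)} = 4 O^{2}$ ($H{\left(O,f \right)} = \left(2 O\right)^{2} = 4 O^{2}$)
$\frac{\left(B{\left(-3 - 2 \right)} - -90\right)^{2}}{v{\left(H{\left(-3,14 \right)},66 \right)}} - \frac{7819}{16832} = \frac{\left(\frac{1}{2 \left(-3 - 2\right)} - -90\right)^{2}}{-24 - 4 \left(-3\right)^{2}} - \frac{7819}{16832} = \frac{\left(\frac{1}{2 \left(-5\right)} + 90\right)^{2}}{-24 - 4 \cdot 9} - \frac{7819}{16832} = \frac{\left(\frac{1}{2} \left(- \frac{1}{5}\right) + 90\right)^{2}}{-24 - 36} - \frac{7819}{16832} = \frac{\left(- \frac{1}{10} + 90\right)^{2}}{-24 - 36} - \frac{7819}{16832} = \frac{\left(\frac{899}{10}\right)^{2}}{-60} - \frac{7819}{16832} = \frac{808201}{100} \left(- \frac{1}{60}\right) - \frac{7819}{16832} = - \frac{808201}{6000} - \frac{7819}{16832} = - \frac{853159577}{6312000}$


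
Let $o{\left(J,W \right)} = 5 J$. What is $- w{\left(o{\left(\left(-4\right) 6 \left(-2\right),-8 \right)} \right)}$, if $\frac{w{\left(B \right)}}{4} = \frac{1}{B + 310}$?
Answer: $- \frac{2}{275} \approx -0.0072727$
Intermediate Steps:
$w{\left(B \right)} = \frac{4}{310 + B}$ ($w{\left(B \right)} = \frac{4}{B + 310} = \frac{4}{310 + B}$)
$- w{\left(o{\left(\left(-4\right) 6 \left(-2\right),-8 \right)} \right)} = - \frac{4}{310 + 5 \left(-4\right) 6 \left(-2\right)} = - \frac{4}{310 + 5 \left(\left(-24\right) \left(-2\right)\right)} = - \frac{4}{310 + 5 \cdot 48} = - \frac{4}{310 + 240} = - \frac{4}{550} = \left(-1\right) \frac{2}{275} = - \frac{2}{275}$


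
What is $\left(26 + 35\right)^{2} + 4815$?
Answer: $8536$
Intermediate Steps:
$\left(26 + 35\right)^{2} + 4815 = 61^{2} + 4815 = 3721 + 4815 = 8536$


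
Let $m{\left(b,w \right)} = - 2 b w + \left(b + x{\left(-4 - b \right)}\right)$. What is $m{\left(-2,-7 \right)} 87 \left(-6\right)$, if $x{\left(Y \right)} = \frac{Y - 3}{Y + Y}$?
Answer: $\frac{30015}{2} \approx 15008.0$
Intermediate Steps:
$x{\left(Y \right)} = \frac{-3 + Y}{2 Y}$
$m{\left(b,w \right)} = b + \frac{-7 - b}{2 \left(-4 - b\right)} - 2 b w$ ($m{\left(b,w \right)} = - 2 b w + \left(b + \frac{-3 - \left(4 + b\right)}{2 \left(-4 - b\right)}\right) = - 2 b w + \left(b + \frac{-7 - b}{2 \left(-4 - b\right)}\right) = b + \frac{-7 - b}{2 \left(-4 - b\right)} - 2 b w$)
$m{\left(-2,-7 \right)} 87 \left(-6\right) = \frac{7 - 2 + 2 \left(-2\right) \left(1 - -14\right) \left(4 - 2\right)}{2 \left(4 - 2\right)} 87 \left(-6\right) = \frac{7 - 2 + 2 \left(-2\right) \left(1 + 14\right) 2}{2 \cdot 2} \cdot 87 \left(-6\right) = \frac{1}{2} \cdot \frac{1}{2} \left(7 - 2 + 2 \left(-2\right) 15 \cdot 2\right) 87 \left(-6\right) = \frac{1}{2} \cdot \frac{1}{2} \left(7 - 2 - 120\right) 87 \left(-6\right) = \frac{1}{2} \cdot \frac{1}{2} \left(-115\right) 87 \left(-6\right) = \left(- \frac{115}{4}\right) 87 \left(-6\right) = \left(- \frac{10005}{4}\right) \left(-6\right) = \frac{30015}{2}$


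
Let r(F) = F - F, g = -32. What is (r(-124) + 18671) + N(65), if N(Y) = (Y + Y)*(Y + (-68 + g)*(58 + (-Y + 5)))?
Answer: 53121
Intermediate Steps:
r(F) = 0
N(Y) = 2*Y*(-6300 + 101*Y) (N(Y) = (Y + Y)*(Y + (-68 - 32)*(58 + (-Y + 5))) = (2*Y)*(Y - 100*(58 + (5 - Y))) = (2*Y)*(Y - 100*(63 - Y)) = (2*Y)*(Y + (-6300 + 100*Y)) = (2*Y)*(-6300 + 101*Y) = 2*Y*(-6300 + 101*Y))
(r(-124) + 18671) + N(65) = (0 + 18671) + 2*65*(-6300 + 101*65) = 18671 + 2*65*(-6300 + 6565) = 18671 + 2*65*265 = 18671 + 34450 = 53121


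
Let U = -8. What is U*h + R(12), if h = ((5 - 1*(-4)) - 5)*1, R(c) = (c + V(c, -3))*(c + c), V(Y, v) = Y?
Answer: 544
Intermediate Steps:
R(c) = 4*c² (R(c) = (c + c)*(c + c) = (2*c)*(2*c) = 4*c²)
h = 4 (h = ((5 + 4) - 5)*1 = (9 - 5)*1 = 4*1 = 4)
U*h + R(12) = -8*4 + 4*12² = -32 + 4*144 = -32 + 576 = 544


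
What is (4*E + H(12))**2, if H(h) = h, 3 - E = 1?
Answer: 400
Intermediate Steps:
E = 2 (E = 3 - 1*1 = 3 - 1 = 2)
(4*E + H(12))**2 = (4*2 + 12)**2 = (8 + 12)**2 = 20**2 = 400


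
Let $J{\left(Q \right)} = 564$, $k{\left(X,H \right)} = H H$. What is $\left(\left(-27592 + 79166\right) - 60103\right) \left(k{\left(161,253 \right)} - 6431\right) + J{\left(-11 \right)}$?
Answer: $-491082198$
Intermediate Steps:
$k{\left(X,H \right)} = H^{2}$
$\left(\left(-27592 + 79166\right) - 60103\right) \left(k{\left(161,253 \right)} - 6431\right) + J{\left(-11 \right)} = \left(\left(-27592 + 79166\right) - 60103\right) \left(253^{2} - 6431\right) + 564 = \left(51574 - 60103\right) \left(64009 - 6431\right) + 564 = \left(-8529\right) 57578 + 564 = -491082762 + 564 = -491082198$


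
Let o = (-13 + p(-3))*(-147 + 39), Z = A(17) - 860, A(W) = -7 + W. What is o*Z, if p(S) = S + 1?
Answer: -1377000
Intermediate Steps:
p(S) = 1 + S
Z = -850 (Z = (-7 + 17) - 860 = 10 - 860 = -850)
o = 1620 (o = (-13 + (1 - 3))*(-147 + 39) = (-13 - 2)*(-108) = -15*(-108) = 1620)
o*Z = 1620*(-850) = -1377000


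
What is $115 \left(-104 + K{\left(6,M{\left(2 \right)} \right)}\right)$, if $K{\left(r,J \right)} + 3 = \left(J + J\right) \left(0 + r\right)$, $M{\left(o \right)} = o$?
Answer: $-9545$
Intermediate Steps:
$K{\left(r,J \right)} = -3 + 2 J r$ ($K{\left(r,J \right)} = -3 + \left(J + J\right) \left(0 + r\right) = -3 + 2 J r$)
$115 \left(-104 + K{\left(6,M{\left(2 \right)} \right)}\right) = 115 \left(-104 - \left(3 - 24\right)\right) = 115 \left(-104 + \left(-3 + 24\right)\right) = 115 \left(-104 + 21\right) = 115 \left(-83\right) = -9545$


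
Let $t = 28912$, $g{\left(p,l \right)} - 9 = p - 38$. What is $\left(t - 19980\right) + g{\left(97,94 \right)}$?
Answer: $9000$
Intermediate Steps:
$g{\left(p,l \right)} = -29 + p$ ($g{\left(p,l \right)} = 9 + \left(p - 38\right) = 9 + \left(-38 + p\right) = -29 + p$)
$\left(t - 19980\right) + g{\left(97,94 \right)} = \left(28912 - 19980\right) + \left(-29 + 97\right) = \left(28912 - 19980\right) + 68 = 8932 + 68 = 9000$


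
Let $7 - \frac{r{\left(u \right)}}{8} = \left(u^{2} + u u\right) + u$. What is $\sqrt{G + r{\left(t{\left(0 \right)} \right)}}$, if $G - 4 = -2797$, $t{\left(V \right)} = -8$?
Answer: $i \sqrt{3697} \approx 60.803 i$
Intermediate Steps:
$r{\left(u \right)} = 56 - 16 u^{2} - 8 u$ ($r{\left(u \right)} = 56 - 8 \left(\left(u^{2} + u u\right) + u\right) = 56 - 8 \left(\left(u^{2} + u^{2}\right) + u\right) = 56 - 8 \left(2 u^{2} + u\right) = 56 - 8 \left(u + 2 u^{2}\right) = 56 - \left(8 u + 16 u^{2}\right) = 56 - 16 u^{2} - 8 u$)
$G = -2793$ ($G = 4 - 2797 = -2793$)
$\sqrt{G + r{\left(t{\left(0 \right)} \right)}} = \sqrt{-2793 - \left(-120 + 1024\right)} = \sqrt{-2793 + \left(56 - 1024 + 64\right)} = \sqrt{-2793 - 904} = \sqrt{-3697} = i \sqrt{3697}$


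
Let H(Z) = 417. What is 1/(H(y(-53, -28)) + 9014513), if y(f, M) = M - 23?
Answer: 1/9014930 ≈ 1.1093e-7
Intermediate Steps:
y(f, M) = -23 + M
1/(H(y(-53, -28)) + 9014513) = 1/(417 + 9014513) = 1/9014930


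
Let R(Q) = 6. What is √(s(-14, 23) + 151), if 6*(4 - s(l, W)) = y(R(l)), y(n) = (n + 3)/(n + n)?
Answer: √2478/4 ≈ 12.445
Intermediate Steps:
y(n) = (3 + n)/(2*n) (y(n) = (3 + n)/((2*n)) = (3 + n)*(1/(2*n)) = (3 + n)/(2*n))
s(l, W) = 31/8 (s(l, W) = 4 - (3 + 6)/(12*6) = 4 - 9/(12*6) = 4 - ⅙*¾ = 4 - ⅛ = 31/8)
√(s(-14, 23) + 151) = √(31/8 + 151) = √(1239/8) = √2478/4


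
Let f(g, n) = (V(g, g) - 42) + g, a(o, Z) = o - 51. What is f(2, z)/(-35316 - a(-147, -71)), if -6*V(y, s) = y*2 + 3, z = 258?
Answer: 247/210708 ≈ 0.0011722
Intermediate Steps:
a(o, Z) = -51 + o
V(y, s) = -1/2 - y/3 (V(y, s) = -(y*2 + 3)/6 = -(2*y + 3)/6 = -(3 + 2*y)/6 = -1/2 - y/3)
f(g, n) = -85/2 + 2*g/3 (f(g, n) = ((-1/2 - g/3) - 42) + g = (-85/2 - g/3) + g = -85/2 + 2*g/3)
f(2, z)/(-35316 - a(-147, -71)) = (-85/2 + (2/3)*2)/(-35316 - (-51 - 147)) = (-85/2 + 4/3)/(-35316 - 1*(-198)) = -247/(6*(-35316 + 198)) = -247/6/(-35118) = -247/6*(-1/35118) = 247/210708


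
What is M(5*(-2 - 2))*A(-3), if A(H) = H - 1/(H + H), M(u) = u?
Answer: 170/3 ≈ 56.667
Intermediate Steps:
A(H) = H - 1/(2*H)
M(5*(-2 - 2))*A(-3) = (5*(-2 - 2))*(-3 - 1/2/(-3)) = (5*(-4))*(-3 - 1/2*(-1/3)) = -20*(-3 + 1/6) = -20*(-17/6) = 170/3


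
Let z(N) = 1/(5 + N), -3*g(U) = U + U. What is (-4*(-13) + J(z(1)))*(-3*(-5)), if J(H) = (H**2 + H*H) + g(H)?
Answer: 4675/6 ≈ 779.17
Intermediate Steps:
g(U) = -2*U/3 (g(U) = -(U + U)/3 = -2*U/3)
J(H) = 2*H**2 - 2*H/3 (J(H) = (H**2 + H*H) - 2*H/3 = (H**2 + H**2) - 2*H/3 = 2*H**2 - 2*H/3)
(-4*(-13) + J(z(1)))*(-3*(-5)) = (-4*(-13) + 2*(-1 + 3/(5 + 1))/(3*(5 + 1)))*(-3*(-5)) = (52 + (2/3)*(-1 + 3/6)/6)*15 = (52 + (2/3)*(1/6)*(-1 + 3*(1/6)))*15 = (52 + (2/3)*(1/6)*(-1 + 1/2))*15 = (52 + (2/3)*(1/6)*(-1/2))*15 = (52 - 1/18)*15 = (935/18)*15 = 4675/6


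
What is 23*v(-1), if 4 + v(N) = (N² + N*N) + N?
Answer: -69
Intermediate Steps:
v(N) = -4 + N + 2*N² (v(N) = -4 + ((N² + N*N) + N) = -4 + ((N² + N²) + N) = -4 + (2*N² + N) = -4 + (N + 2*N²) = -4 + N + 2*N²)
23*v(-1) = 23*(-4 - 1 + 2*(-1)²) = 23*(-4 - 1 + 2*1) = 23*(-4 - 1 + 2) = 23*(-3) = -69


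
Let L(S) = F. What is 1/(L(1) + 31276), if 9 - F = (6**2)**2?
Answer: 1/29989 ≈ 3.3346e-5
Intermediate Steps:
F = -1287 (F = 9 - (6**2)**2 = 9 - 1*36**2 = 9 - 1*1296 = 9 - 1296 = -1287)
L(S) = -1287
1/(L(1) + 31276) = 1/(-1287 + 31276) = 1/29989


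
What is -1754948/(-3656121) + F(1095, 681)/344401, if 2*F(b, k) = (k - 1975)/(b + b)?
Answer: 441215479184611/919195361820330 ≈ 0.48000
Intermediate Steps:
F(b, k) = (-1975 + k)/(4*b) (F(b, k) = ((k - 1975)/(b + b))/2 = ((-1975 + k)/((2*b)))/2 = ((-1975 + k)*(1/(2*b)))/2 = ((-1975 + k)/(2*b))/2 = (-1975 + k)/(4*b))
-1754948/(-3656121) + F(1095, 681)/344401 = -1754948/(-3656121) + ((¼)*(-1975 + 681)/1095)/344401 = -1754948*(-1/3656121) + ((¼)*(1/1095)*(-1294))*(1/344401) = 1754948/3656121 - 647/2190*1/344401 = 1754948/3656121 - 647/754238190 = 441215479184611/919195361820330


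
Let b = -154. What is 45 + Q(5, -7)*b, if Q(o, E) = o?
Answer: -725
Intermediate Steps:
45 + Q(5, -7)*b = 45 + 5*(-154) = 45 - 770 = -725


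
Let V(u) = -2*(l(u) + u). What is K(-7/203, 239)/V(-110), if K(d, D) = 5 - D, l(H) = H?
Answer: -117/220 ≈ -0.53182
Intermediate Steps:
V(u) = -4*u (V(u) = -2*(u + u) = -4*u)
K(-7/203, 239)/V(-110) = (5 - 1*239)/((-4*(-110))) = (5 - 239)/440 = -234*1/440 = -117/220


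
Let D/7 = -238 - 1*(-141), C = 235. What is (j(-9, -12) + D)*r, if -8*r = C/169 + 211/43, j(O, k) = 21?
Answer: 3764089/7267 ≈ 517.97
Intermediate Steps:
D = -679 (D = 7*(-238 - 1*(-141)) = 7*(-238 + 141) = 7*(-97) = -679)
r = -11441/14534 (r = -(235/169 + 211/43)/8 = -⅛*45764/7267 = -11441/14534 ≈ -0.78719)
(j(-9, -12) + D)*r = (21 - 679)*(-11441/14534) = -658*(-11441/14534) = 3764089/7267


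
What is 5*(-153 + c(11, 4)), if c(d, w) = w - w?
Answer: -765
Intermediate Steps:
c(d, w) = 0
5*(-153 + c(11, 4)) = 5*(-153 + 0) = 5*(-153) = -765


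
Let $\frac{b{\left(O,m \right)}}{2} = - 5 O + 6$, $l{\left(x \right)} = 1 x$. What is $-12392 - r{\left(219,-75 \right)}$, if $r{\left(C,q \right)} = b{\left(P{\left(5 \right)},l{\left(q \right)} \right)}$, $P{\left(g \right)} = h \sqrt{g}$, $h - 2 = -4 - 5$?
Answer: $-12404 - 70 \sqrt{5} \approx -12561.0$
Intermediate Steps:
$l{\left(x \right)} = x$
$h = -7$ ($h = 2 - 9 = -7$)
$P{\left(g \right)} = - 7 \sqrt{g}$
$b{\left(O,m \right)} = 12 - 10 O$ ($b{\left(O,m \right)} = 2 \left(- 5 O + 6\right) = 2 \left(6 - 5 O\right) = 12 - 10 O$)
$r{\left(C,q \right)} = 12 + 70 \sqrt{5}$ ($r{\left(C,q \right)} = 12 - 10 \left(- 7 \sqrt{5}\right) = 12 + 70 \sqrt{5}$)
$-12392 - r{\left(219,-75 \right)} = -12392 - \left(12 + 70 \sqrt{5}\right) = -12404 - 70 \sqrt{5}$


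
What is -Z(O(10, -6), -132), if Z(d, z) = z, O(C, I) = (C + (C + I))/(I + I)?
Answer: 132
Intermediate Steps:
O(C, I) = (I + 2*C)/(2*I) (O(C, I) = (I + 2*C)/((2*I)) = (I + 2*C)*(1/(2*I)) = (I + 2*C)/(2*I))
-Z(O(10, -6), -132) = -1*(-132) = 132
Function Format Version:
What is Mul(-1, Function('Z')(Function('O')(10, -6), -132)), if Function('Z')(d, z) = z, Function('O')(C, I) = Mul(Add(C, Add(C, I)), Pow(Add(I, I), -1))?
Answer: 132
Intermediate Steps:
Function('O')(C, I) = Mul(Rational(1, 2), Pow(I, -1), Add(I, Mul(2, C))) (Function('O')(C, I) = Mul(Add(I, Mul(2, C)), Pow(Mul(2, I), -1)) = Mul(Add(I, Mul(2, C)), Mul(Rational(1, 2), Pow(I, -1))) = Mul(Rational(1, 2), Pow(I, -1), Add(I, Mul(2, C))))
Mul(-1, Function('Z')(Function('O')(10, -6), -132)) = Mul(-1, -132) = 132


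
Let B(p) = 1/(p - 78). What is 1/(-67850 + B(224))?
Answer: -146/9906099 ≈ -1.4738e-5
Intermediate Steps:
B(p) = 1/(-78 + p)
1/(-67850 + B(224)) = 1/(-67850 + 1/(-78 + 224)) = 1/(-67850 + 1/146) = 1/(-9906099/146) = -146/9906099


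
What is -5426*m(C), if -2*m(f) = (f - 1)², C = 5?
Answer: 43408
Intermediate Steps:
m(f) = -(-1 + f)²/2 (m(f) = -(f - 1)²/2 = -(-1 + f)²/2)
-5426*m(C) = -(-2713)*(-1 + 5)² = -(-2713)*4² = -(-2713)*16 = -5426*(-8) = 43408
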